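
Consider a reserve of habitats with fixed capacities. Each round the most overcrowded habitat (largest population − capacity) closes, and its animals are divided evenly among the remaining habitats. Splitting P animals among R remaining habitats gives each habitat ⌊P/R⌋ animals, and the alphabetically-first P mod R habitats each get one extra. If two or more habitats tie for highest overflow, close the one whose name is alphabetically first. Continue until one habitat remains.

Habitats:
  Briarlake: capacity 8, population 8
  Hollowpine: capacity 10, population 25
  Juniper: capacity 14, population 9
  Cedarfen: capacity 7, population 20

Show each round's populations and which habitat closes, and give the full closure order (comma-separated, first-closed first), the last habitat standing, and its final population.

Closure order: Hollowpine, Cedarfen, Briarlake
Last habitat: Juniper with 62 animals

Round 1: Briarlake=8 Cedarfen=20 Hollowpine=25 Juniper=9 → close Hollowpine (overflow 15)
  25÷3 = 8 each, +1 to first 1
Round 2: Briarlake=17 Cedarfen=28 Juniper=17 → close Cedarfen (overflow 21)
  28÷2 = 14 each, +1 to first 0
Round 3: Briarlake=31 Juniper=31 → close Briarlake (overflow 23)
  31÷1 = 31 each, +1 to first 0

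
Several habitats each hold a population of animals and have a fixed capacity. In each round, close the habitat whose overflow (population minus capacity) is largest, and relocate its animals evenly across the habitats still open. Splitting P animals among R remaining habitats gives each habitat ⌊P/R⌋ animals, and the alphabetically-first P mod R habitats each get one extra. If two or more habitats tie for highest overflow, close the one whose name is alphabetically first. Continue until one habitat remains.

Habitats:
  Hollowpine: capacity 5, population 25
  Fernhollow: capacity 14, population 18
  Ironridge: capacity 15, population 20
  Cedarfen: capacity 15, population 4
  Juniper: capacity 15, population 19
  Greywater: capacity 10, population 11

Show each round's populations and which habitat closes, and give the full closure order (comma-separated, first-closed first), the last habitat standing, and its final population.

Closure order: Hollowpine, Ironridge, Fernhollow, Juniper, Greywater
Last habitat: Cedarfen with 97 animals

Round 1: Cedarfen=4 Fernhollow=18 Greywater=11 Hollowpine=25 Ironridge=20 Juniper=19 → close Hollowpine (overflow 20)
  25÷5 = 5 each, +1 to first 0
Round 2: Cedarfen=9 Fernhollow=23 Greywater=16 Ironridge=25 Juniper=24 → close Ironridge (overflow 10)
  25÷4 = 6 each, +1 to first 1
Round 3: Cedarfen=16 Fernhollow=29 Greywater=22 Juniper=30 → close Fernhollow (overflow 15)
  29÷3 = 9 each, +1 to first 2
Round 4: Cedarfen=26 Greywater=32 Juniper=39 → close Juniper (overflow 24)
  39÷2 = 19 each, +1 to first 1
Round 5: Cedarfen=46 Greywater=51 → close Greywater (overflow 41)
  51÷1 = 51 each, +1 to first 0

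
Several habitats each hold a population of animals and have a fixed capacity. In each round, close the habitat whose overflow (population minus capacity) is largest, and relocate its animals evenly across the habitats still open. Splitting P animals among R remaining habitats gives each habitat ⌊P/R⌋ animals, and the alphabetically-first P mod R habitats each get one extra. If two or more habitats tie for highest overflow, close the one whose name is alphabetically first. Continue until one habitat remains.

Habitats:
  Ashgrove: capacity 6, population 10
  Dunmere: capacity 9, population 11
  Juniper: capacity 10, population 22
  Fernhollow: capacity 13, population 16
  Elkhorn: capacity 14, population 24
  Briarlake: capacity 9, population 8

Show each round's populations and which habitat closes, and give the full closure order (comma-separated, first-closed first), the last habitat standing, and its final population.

Closure order: Juniper, Elkhorn, Ashgrove, Fernhollow, Dunmere
Last habitat: Briarlake with 91 animals

Round 1: Ashgrove=10 Briarlake=8 Dunmere=11 Elkhorn=24 Fernhollow=16 Juniper=22 → close Juniper (overflow 12)
  22÷5 = 4 each, +1 to first 2
Round 2: Ashgrove=15 Briarlake=13 Dunmere=15 Elkhorn=28 Fernhollow=20 → close Elkhorn (overflow 14)
  28÷4 = 7 each, +1 to first 0
Round 3: Ashgrove=22 Briarlake=20 Dunmere=22 Fernhollow=27 → close Ashgrove (overflow 16)
  22÷3 = 7 each, +1 to first 1
Round 4: Briarlake=28 Dunmere=29 Fernhollow=34 → close Fernhollow (overflow 21)
  34÷2 = 17 each, +1 to first 0
Round 5: Briarlake=45 Dunmere=46 → close Dunmere (overflow 37)
  46÷1 = 46 each, +1 to first 0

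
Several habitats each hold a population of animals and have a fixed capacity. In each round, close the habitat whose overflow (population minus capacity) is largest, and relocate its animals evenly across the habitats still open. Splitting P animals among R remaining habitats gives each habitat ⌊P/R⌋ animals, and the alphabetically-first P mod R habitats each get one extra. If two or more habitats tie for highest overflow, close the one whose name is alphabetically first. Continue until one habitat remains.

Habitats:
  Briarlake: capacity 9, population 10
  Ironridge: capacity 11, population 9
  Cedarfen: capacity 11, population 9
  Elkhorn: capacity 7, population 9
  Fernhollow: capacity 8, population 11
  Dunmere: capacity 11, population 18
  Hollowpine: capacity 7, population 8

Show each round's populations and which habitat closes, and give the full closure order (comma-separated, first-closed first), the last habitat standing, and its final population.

Round 1: Briarlake=10 Cedarfen=9 Dunmere=18 Elkhorn=9 Fernhollow=11 Hollowpine=8 Ironridge=9 → close Dunmere (overflow 7)
  18÷6 = 3 each, +1 to first 0
Round 2: Briarlake=13 Cedarfen=12 Elkhorn=12 Fernhollow=14 Hollowpine=11 Ironridge=12 → close Fernhollow (overflow 6)
  14÷5 = 2 each, +1 to first 4
Round 3: Briarlake=16 Cedarfen=15 Elkhorn=15 Hollowpine=14 Ironridge=14 → close Elkhorn (overflow 8)
  15÷4 = 3 each, +1 to first 3
Round 4: Briarlake=20 Cedarfen=19 Hollowpine=18 Ironridge=17 → close Briarlake (overflow 11)
  20÷3 = 6 each, +1 to first 2
Round 5: Cedarfen=26 Hollowpine=25 Ironridge=23 → close Hollowpine (overflow 18)
  25÷2 = 12 each, +1 to first 1
Round 6: Cedarfen=39 Ironridge=35 → close Cedarfen (overflow 28)
  39÷1 = 39 each, +1 to first 0

Closure order: Dunmere, Fernhollow, Elkhorn, Briarlake, Hollowpine, Cedarfen
Last habitat: Ironridge with 74 animals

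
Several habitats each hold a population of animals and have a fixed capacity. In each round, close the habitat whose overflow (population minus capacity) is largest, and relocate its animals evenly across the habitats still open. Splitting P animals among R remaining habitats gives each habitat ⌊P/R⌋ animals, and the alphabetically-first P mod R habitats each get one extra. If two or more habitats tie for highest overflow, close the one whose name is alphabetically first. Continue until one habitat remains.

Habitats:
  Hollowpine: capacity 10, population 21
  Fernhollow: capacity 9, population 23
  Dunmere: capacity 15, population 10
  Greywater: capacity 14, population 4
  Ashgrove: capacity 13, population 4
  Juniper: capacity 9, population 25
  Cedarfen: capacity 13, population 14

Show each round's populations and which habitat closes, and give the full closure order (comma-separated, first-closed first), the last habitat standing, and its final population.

Round 1: Ashgrove=4 Cedarfen=14 Dunmere=10 Fernhollow=23 Greywater=4 Hollowpine=21 Juniper=25 → close Juniper (overflow 16)
  25÷6 = 4 each, +1 to first 1
Round 2: Ashgrove=9 Cedarfen=18 Dunmere=14 Fernhollow=27 Greywater=8 Hollowpine=25 → close Fernhollow (overflow 18)
  27÷5 = 5 each, +1 to first 2
Round 3: Ashgrove=15 Cedarfen=24 Dunmere=19 Greywater=13 Hollowpine=30 → close Hollowpine (overflow 20)
  30÷4 = 7 each, +1 to first 2
Round 4: Ashgrove=23 Cedarfen=32 Dunmere=26 Greywater=20 → close Cedarfen (overflow 19)
  32÷3 = 10 each, +1 to first 2
Round 5: Ashgrove=34 Dunmere=37 Greywater=30 → close Dunmere (overflow 22)
  37÷2 = 18 each, +1 to first 1
Round 6: Ashgrove=53 Greywater=48 → close Ashgrove (overflow 40)
  53÷1 = 53 each, +1 to first 0

Closure order: Juniper, Fernhollow, Hollowpine, Cedarfen, Dunmere, Ashgrove
Last habitat: Greywater with 101 animals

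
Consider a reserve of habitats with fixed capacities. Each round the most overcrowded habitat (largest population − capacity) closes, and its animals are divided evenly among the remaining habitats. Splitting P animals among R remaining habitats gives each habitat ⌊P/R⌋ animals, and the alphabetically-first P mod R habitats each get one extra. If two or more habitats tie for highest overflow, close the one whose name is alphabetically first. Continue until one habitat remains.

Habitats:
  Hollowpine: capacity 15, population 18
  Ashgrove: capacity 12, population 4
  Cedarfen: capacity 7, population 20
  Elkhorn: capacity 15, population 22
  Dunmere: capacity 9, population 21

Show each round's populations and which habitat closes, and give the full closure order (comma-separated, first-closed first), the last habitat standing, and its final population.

Round 1: Ashgrove=4 Cedarfen=20 Dunmere=21 Elkhorn=22 Hollowpine=18 → close Cedarfen (overflow 13)
  20÷4 = 5 each, +1 to first 0
Round 2: Ashgrove=9 Dunmere=26 Elkhorn=27 Hollowpine=23 → close Dunmere (overflow 17)
  26÷3 = 8 each, +1 to first 2
Round 3: Ashgrove=18 Elkhorn=36 Hollowpine=31 → close Elkhorn (overflow 21)
  36÷2 = 18 each, +1 to first 0
Round 4: Ashgrove=36 Hollowpine=49 → close Hollowpine (overflow 34)
  49÷1 = 49 each, +1 to first 0

Closure order: Cedarfen, Dunmere, Elkhorn, Hollowpine
Last habitat: Ashgrove with 85 animals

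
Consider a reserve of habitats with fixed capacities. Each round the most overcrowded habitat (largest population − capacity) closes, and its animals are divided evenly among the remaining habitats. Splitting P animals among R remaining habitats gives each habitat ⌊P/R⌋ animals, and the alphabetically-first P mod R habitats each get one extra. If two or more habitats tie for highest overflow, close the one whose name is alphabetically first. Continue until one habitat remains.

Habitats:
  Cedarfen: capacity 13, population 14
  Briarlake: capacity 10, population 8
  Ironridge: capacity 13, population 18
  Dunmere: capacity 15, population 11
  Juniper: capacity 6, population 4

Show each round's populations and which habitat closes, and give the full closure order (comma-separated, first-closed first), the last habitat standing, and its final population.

Closure order: Ironridge, Cedarfen, Briarlake, Juniper
Last habitat: Dunmere with 55 animals

Round 1: Briarlake=8 Cedarfen=14 Dunmere=11 Ironridge=18 Juniper=4 → close Ironridge (overflow 5)
  18÷4 = 4 each, +1 to first 2
Round 2: Briarlake=13 Cedarfen=19 Dunmere=15 Juniper=8 → close Cedarfen (overflow 6)
  19÷3 = 6 each, +1 to first 1
Round 3: Briarlake=20 Dunmere=21 Juniper=14 → close Briarlake (overflow 10)
  20÷2 = 10 each, +1 to first 0
Round 4: Dunmere=31 Juniper=24 → close Juniper (overflow 18)
  24÷1 = 24 each, +1 to first 0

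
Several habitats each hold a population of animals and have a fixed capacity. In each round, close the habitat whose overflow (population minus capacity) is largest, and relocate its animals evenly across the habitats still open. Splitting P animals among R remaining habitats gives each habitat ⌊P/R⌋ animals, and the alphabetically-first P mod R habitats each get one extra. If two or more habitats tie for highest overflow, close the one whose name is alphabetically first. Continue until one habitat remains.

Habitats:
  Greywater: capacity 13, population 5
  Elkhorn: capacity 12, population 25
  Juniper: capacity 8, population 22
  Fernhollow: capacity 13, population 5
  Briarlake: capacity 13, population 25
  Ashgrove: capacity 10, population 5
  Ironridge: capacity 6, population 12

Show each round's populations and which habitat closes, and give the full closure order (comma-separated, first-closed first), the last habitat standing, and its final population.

Round 1: Ashgrove=5 Briarlake=25 Elkhorn=25 Fernhollow=5 Greywater=5 Ironridge=12 Juniper=22 → close Juniper (overflow 14)
  22÷6 = 3 each, +1 to first 4
Round 2: Ashgrove=9 Briarlake=29 Elkhorn=29 Fernhollow=9 Greywater=8 Ironridge=15 → close Elkhorn (overflow 17)
  29÷5 = 5 each, +1 to first 4
Round 3: Ashgrove=15 Briarlake=35 Fernhollow=15 Greywater=14 Ironridge=20 → close Briarlake (overflow 22)
  35÷4 = 8 each, +1 to first 3
Round 4: Ashgrove=24 Fernhollow=24 Greywater=23 Ironridge=28 → close Ironridge (overflow 22)
  28÷3 = 9 each, +1 to first 1
Round 5: Ashgrove=34 Fernhollow=33 Greywater=32 → close Ashgrove (overflow 24)
  34÷2 = 17 each, +1 to first 0
Round 6: Fernhollow=50 Greywater=49 → close Fernhollow (overflow 37)
  50÷1 = 50 each, +1 to first 0

Closure order: Juniper, Elkhorn, Briarlake, Ironridge, Ashgrove, Fernhollow
Last habitat: Greywater with 99 animals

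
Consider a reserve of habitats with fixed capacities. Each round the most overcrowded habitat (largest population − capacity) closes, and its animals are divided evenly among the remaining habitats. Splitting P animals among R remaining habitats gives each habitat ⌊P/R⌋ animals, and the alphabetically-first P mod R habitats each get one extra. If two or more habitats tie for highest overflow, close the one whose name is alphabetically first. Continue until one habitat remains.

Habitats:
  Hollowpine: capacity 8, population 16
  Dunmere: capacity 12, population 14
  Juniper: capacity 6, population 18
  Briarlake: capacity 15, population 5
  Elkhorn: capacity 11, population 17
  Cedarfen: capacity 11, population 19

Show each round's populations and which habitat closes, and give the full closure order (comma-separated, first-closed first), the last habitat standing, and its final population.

Closure order: Juniper, Cedarfen, Hollowpine, Elkhorn, Dunmere
Last habitat: Briarlake with 89 animals

Round 1: Briarlake=5 Cedarfen=19 Dunmere=14 Elkhorn=17 Hollowpine=16 Juniper=18 → close Juniper (overflow 12)
  18÷5 = 3 each, +1 to first 3
Round 2: Briarlake=9 Cedarfen=23 Dunmere=18 Elkhorn=20 Hollowpine=19 → close Cedarfen (overflow 12)
  23÷4 = 5 each, +1 to first 3
Round 3: Briarlake=15 Dunmere=24 Elkhorn=26 Hollowpine=24 → close Hollowpine (overflow 16)
  24÷3 = 8 each, +1 to first 0
Round 4: Briarlake=23 Dunmere=32 Elkhorn=34 → close Elkhorn (overflow 23)
  34÷2 = 17 each, +1 to first 0
Round 5: Briarlake=40 Dunmere=49 → close Dunmere (overflow 37)
  49÷1 = 49 each, +1 to first 0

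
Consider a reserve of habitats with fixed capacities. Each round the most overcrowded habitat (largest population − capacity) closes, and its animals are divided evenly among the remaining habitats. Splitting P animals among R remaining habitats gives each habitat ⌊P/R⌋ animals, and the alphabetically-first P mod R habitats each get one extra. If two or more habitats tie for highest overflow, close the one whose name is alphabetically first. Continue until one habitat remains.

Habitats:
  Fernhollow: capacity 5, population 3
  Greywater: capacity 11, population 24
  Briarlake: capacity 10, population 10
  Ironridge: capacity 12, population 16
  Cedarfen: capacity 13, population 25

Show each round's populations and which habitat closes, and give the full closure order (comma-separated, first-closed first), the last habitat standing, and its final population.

Closure order: Greywater, Cedarfen, Ironridge, Briarlake
Last habitat: Fernhollow with 78 animals

Round 1: Briarlake=10 Cedarfen=25 Fernhollow=3 Greywater=24 Ironridge=16 → close Greywater (overflow 13)
  24÷4 = 6 each, +1 to first 0
Round 2: Briarlake=16 Cedarfen=31 Fernhollow=9 Ironridge=22 → close Cedarfen (overflow 18)
  31÷3 = 10 each, +1 to first 1
Round 3: Briarlake=27 Fernhollow=19 Ironridge=32 → close Ironridge (overflow 20)
  32÷2 = 16 each, +1 to first 0
Round 4: Briarlake=43 Fernhollow=35 → close Briarlake (overflow 33)
  43÷1 = 43 each, +1 to first 0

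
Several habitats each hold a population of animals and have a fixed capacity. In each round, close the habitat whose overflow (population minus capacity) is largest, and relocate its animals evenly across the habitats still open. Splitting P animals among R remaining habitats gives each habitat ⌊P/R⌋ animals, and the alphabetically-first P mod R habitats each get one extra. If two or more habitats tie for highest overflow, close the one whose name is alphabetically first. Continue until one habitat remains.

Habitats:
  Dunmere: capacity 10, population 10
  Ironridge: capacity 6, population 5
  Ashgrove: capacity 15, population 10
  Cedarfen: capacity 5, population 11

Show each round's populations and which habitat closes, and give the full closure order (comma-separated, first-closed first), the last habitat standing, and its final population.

Closure order: Cedarfen, Dunmere, Ironridge
Last habitat: Ashgrove with 36 animals

Round 1: Ashgrove=10 Cedarfen=11 Dunmere=10 Ironridge=5 → close Cedarfen (overflow 6)
  11÷3 = 3 each, +1 to first 2
Round 2: Ashgrove=14 Dunmere=14 Ironridge=8 → close Dunmere (overflow 4)
  14÷2 = 7 each, +1 to first 0
Round 3: Ashgrove=21 Ironridge=15 → close Ironridge (overflow 9)
  15÷1 = 15 each, +1 to first 0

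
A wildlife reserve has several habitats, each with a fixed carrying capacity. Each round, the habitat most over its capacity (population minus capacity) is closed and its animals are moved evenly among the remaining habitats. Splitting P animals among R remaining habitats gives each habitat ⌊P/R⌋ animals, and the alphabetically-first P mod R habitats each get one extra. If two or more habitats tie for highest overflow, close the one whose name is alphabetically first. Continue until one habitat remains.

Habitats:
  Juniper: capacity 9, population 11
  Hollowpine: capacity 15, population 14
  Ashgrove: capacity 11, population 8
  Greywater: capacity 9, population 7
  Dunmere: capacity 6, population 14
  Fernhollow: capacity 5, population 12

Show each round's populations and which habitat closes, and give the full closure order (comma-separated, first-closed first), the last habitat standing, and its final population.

Round 1: Ashgrove=8 Dunmere=14 Fernhollow=12 Greywater=7 Hollowpine=14 Juniper=11 → close Dunmere (overflow 8)
  14÷5 = 2 each, +1 to first 4
Round 2: Ashgrove=11 Fernhollow=15 Greywater=10 Hollowpine=17 Juniper=13 → close Fernhollow (overflow 10)
  15÷4 = 3 each, +1 to first 3
Round 3: Ashgrove=15 Greywater=14 Hollowpine=21 Juniper=16 → close Juniper (overflow 7)
  16÷3 = 5 each, +1 to first 1
Round 4: Ashgrove=21 Greywater=19 Hollowpine=26 → close Hollowpine (overflow 11)
  26÷2 = 13 each, +1 to first 0
Round 5: Ashgrove=34 Greywater=32 → close Ashgrove (overflow 23)
  34÷1 = 34 each, +1 to first 0

Closure order: Dunmere, Fernhollow, Juniper, Hollowpine, Ashgrove
Last habitat: Greywater with 66 animals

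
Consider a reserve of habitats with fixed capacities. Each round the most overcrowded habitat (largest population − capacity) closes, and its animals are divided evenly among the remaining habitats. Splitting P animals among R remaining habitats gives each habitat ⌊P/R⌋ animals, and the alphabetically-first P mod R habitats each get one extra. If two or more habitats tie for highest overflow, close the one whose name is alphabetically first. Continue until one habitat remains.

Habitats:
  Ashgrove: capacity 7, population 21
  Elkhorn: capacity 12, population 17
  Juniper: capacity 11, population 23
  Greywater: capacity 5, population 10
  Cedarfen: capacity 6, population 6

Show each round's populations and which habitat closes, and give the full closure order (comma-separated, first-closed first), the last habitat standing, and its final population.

Round 1: Ashgrove=21 Cedarfen=6 Elkhorn=17 Greywater=10 Juniper=23 → close Ashgrove (overflow 14)
  21÷4 = 5 each, +1 to first 1
Round 2: Cedarfen=12 Elkhorn=22 Greywater=15 Juniper=28 → close Juniper (overflow 17)
  28÷3 = 9 each, +1 to first 1
Round 3: Cedarfen=22 Elkhorn=31 Greywater=24 → close Elkhorn (overflow 19)
  31÷2 = 15 each, +1 to first 1
Round 4: Cedarfen=38 Greywater=39 → close Greywater (overflow 34)
  39÷1 = 39 each, +1 to first 0

Closure order: Ashgrove, Juniper, Elkhorn, Greywater
Last habitat: Cedarfen with 77 animals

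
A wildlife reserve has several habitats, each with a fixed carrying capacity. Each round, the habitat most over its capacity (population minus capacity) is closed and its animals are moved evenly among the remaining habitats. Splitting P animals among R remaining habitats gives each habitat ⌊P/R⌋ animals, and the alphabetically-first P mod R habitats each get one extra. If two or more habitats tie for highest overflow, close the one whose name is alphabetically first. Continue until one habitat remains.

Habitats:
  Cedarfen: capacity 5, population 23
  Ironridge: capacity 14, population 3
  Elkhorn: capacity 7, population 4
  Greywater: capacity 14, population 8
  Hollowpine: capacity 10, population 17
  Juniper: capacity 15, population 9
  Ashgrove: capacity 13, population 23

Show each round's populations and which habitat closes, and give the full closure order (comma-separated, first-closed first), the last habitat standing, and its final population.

Closure order: Cedarfen, Ashgrove, Hollowpine, Elkhorn, Greywater, Juniper
Last habitat: Ironridge with 87 animals

Round 1: Ashgrove=23 Cedarfen=23 Elkhorn=4 Greywater=8 Hollowpine=17 Ironridge=3 Juniper=9 → close Cedarfen (overflow 18)
  23÷6 = 3 each, +1 to first 5
Round 2: Ashgrove=27 Elkhorn=8 Greywater=12 Hollowpine=21 Ironridge=7 Juniper=12 → close Ashgrove (overflow 14)
  27÷5 = 5 each, +1 to first 2
Round 3: Elkhorn=14 Greywater=18 Hollowpine=26 Ironridge=12 Juniper=17 → close Hollowpine (overflow 16)
  26÷4 = 6 each, +1 to first 2
Round 4: Elkhorn=21 Greywater=25 Ironridge=18 Juniper=23 → close Elkhorn (overflow 14)
  21÷3 = 7 each, +1 to first 0
Round 5: Greywater=32 Ironridge=25 Juniper=30 → close Greywater (overflow 18)
  32÷2 = 16 each, +1 to first 0
Round 6: Ironridge=41 Juniper=46 → close Juniper (overflow 31)
  46÷1 = 46 each, +1 to first 0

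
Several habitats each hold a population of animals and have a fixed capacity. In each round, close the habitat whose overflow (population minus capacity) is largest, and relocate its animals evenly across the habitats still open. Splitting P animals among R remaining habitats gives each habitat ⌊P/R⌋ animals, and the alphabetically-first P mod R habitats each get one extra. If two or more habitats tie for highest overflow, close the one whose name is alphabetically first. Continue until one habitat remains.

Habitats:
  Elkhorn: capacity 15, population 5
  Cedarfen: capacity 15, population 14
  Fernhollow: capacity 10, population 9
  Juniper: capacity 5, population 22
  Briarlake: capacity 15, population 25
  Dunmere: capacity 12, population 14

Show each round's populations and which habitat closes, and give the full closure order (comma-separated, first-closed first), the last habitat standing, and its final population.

Closure order: Juniper, Briarlake, Dunmere, Cedarfen, Fernhollow
Last habitat: Elkhorn with 89 animals

Round 1: Briarlake=25 Cedarfen=14 Dunmere=14 Elkhorn=5 Fernhollow=9 Juniper=22 → close Juniper (overflow 17)
  22÷5 = 4 each, +1 to first 2
Round 2: Briarlake=30 Cedarfen=19 Dunmere=18 Elkhorn=9 Fernhollow=13 → close Briarlake (overflow 15)
  30÷4 = 7 each, +1 to first 2
Round 3: Cedarfen=27 Dunmere=26 Elkhorn=16 Fernhollow=20 → close Dunmere (overflow 14)
  26÷3 = 8 each, +1 to first 2
Round 4: Cedarfen=36 Elkhorn=25 Fernhollow=28 → close Cedarfen (overflow 21)
  36÷2 = 18 each, +1 to first 0
Round 5: Elkhorn=43 Fernhollow=46 → close Fernhollow (overflow 36)
  46÷1 = 46 each, +1 to first 0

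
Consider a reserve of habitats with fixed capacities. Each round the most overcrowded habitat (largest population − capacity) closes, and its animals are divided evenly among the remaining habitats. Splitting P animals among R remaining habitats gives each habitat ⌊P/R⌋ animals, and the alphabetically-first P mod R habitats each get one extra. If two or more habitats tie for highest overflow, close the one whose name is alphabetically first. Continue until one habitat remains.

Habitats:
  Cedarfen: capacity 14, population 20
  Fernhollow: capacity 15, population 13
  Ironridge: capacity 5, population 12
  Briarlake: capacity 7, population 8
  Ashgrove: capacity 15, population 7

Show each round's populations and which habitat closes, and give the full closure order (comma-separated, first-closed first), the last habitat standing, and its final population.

Round 1: Ashgrove=7 Briarlake=8 Cedarfen=20 Fernhollow=13 Ironridge=12 → close Ironridge (overflow 7)
  12÷4 = 3 each, +1 to first 0
Round 2: Ashgrove=10 Briarlake=11 Cedarfen=23 Fernhollow=16 → close Cedarfen (overflow 9)
  23÷3 = 7 each, +1 to first 2
Round 3: Ashgrove=18 Briarlake=19 Fernhollow=23 → close Briarlake (overflow 12)
  19÷2 = 9 each, +1 to first 1
Round 4: Ashgrove=28 Fernhollow=32 → close Fernhollow (overflow 17)
  32÷1 = 32 each, +1 to first 0

Closure order: Ironridge, Cedarfen, Briarlake, Fernhollow
Last habitat: Ashgrove with 60 animals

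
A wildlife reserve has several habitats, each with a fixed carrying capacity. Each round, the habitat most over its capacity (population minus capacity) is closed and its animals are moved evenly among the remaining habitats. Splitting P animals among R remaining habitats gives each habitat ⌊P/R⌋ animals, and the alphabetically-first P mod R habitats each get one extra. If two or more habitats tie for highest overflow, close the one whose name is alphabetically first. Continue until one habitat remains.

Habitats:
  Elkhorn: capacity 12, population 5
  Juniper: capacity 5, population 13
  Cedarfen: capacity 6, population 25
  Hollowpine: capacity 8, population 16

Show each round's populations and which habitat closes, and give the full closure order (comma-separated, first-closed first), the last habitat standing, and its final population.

Closure order: Cedarfen, Hollowpine, Juniper
Last habitat: Elkhorn with 59 animals

Round 1: Cedarfen=25 Elkhorn=5 Hollowpine=16 Juniper=13 → close Cedarfen (overflow 19)
  25÷3 = 8 each, +1 to first 1
Round 2: Elkhorn=14 Hollowpine=24 Juniper=21 → close Hollowpine (overflow 16)
  24÷2 = 12 each, +1 to first 0
Round 3: Elkhorn=26 Juniper=33 → close Juniper (overflow 28)
  33÷1 = 33 each, +1 to first 0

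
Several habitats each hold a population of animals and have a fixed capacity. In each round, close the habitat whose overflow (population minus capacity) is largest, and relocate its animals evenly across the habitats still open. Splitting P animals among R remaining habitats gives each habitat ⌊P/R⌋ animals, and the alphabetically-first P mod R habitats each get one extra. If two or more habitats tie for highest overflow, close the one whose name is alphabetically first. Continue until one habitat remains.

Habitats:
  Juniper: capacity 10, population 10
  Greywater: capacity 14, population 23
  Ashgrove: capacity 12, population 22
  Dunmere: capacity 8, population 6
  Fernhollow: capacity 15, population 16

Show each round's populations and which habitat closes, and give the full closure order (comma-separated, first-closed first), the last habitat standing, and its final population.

Round 1: Ashgrove=22 Dunmere=6 Fernhollow=16 Greywater=23 Juniper=10 → close Ashgrove (overflow 10)
  22÷4 = 5 each, +1 to first 2
Round 2: Dunmere=12 Fernhollow=22 Greywater=28 Juniper=15 → close Greywater (overflow 14)
  28÷3 = 9 each, +1 to first 1
Round 3: Dunmere=22 Fernhollow=31 Juniper=24 → close Fernhollow (overflow 16)
  31÷2 = 15 each, +1 to first 1
Round 4: Dunmere=38 Juniper=39 → close Dunmere (overflow 30)
  38÷1 = 38 each, +1 to first 0

Closure order: Ashgrove, Greywater, Fernhollow, Dunmere
Last habitat: Juniper with 77 animals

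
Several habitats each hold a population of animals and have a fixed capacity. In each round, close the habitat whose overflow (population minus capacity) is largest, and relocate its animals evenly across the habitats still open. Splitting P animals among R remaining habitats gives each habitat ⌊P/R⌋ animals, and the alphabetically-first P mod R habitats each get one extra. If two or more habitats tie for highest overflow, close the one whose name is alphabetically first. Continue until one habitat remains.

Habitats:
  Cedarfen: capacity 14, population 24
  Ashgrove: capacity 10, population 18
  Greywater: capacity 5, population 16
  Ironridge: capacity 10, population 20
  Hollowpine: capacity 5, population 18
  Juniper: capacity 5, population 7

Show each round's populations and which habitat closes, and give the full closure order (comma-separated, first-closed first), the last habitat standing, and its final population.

Closure order: Hollowpine, Greywater, Cedarfen, Ironridge, Ashgrove
Last habitat: Juniper with 103 animals

Round 1: Ashgrove=18 Cedarfen=24 Greywater=16 Hollowpine=18 Ironridge=20 Juniper=7 → close Hollowpine (overflow 13)
  18÷5 = 3 each, +1 to first 3
Round 2: Ashgrove=22 Cedarfen=28 Greywater=20 Ironridge=23 Juniper=10 → close Greywater (overflow 15)
  20÷4 = 5 each, +1 to first 0
Round 3: Ashgrove=27 Cedarfen=33 Ironridge=28 Juniper=15 → close Cedarfen (overflow 19)
  33÷3 = 11 each, +1 to first 0
Round 4: Ashgrove=38 Ironridge=39 Juniper=26 → close Ironridge (overflow 29)
  39÷2 = 19 each, +1 to first 1
Round 5: Ashgrove=58 Juniper=45 → close Ashgrove (overflow 48)
  58÷1 = 58 each, +1 to first 0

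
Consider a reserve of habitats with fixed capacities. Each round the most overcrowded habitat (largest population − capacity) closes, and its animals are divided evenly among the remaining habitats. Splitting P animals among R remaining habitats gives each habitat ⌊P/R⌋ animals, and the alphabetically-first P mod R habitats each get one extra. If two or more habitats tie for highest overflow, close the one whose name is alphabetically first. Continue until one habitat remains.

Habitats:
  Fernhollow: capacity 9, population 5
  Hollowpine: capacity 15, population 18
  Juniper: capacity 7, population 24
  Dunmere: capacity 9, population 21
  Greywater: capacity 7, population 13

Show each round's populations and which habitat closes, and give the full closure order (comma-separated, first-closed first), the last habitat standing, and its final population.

Round 1: Dunmere=21 Fernhollow=5 Greywater=13 Hollowpine=18 Juniper=24 → close Juniper (overflow 17)
  24÷4 = 6 each, +1 to first 0
Round 2: Dunmere=27 Fernhollow=11 Greywater=19 Hollowpine=24 → close Dunmere (overflow 18)
  27÷3 = 9 each, +1 to first 0
Round 3: Fernhollow=20 Greywater=28 Hollowpine=33 → close Greywater (overflow 21)
  28÷2 = 14 each, +1 to first 0
Round 4: Fernhollow=34 Hollowpine=47 → close Hollowpine (overflow 32)
  47÷1 = 47 each, +1 to first 0

Closure order: Juniper, Dunmere, Greywater, Hollowpine
Last habitat: Fernhollow with 81 animals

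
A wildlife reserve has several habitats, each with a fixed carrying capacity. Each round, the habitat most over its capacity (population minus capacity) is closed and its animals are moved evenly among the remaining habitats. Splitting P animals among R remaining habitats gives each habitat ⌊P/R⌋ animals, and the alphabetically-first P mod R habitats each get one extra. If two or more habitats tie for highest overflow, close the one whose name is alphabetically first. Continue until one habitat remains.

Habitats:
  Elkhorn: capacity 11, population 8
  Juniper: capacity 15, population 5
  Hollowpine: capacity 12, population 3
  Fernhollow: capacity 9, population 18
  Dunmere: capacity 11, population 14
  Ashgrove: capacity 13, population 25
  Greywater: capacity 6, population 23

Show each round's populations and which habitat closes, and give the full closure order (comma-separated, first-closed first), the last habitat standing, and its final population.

Round 1: Ashgrove=25 Dunmere=14 Elkhorn=8 Fernhollow=18 Greywater=23 Hollowpine=3 Juniper=5 → close Greywater (overflow 17)
  23÷6 = 3 each, +1 to first 5
Round 2: Ashgrove=29 Dunmere=18 Elkhorn=12 Fernhollow=22 Hollowpine=7 Juniper=8 → close Ashgrove (overflow 16)
  29÷5 = 5 each, +1 to first 4
Round 3: Dunmere=24 Elkhorn=18 Fernhollow=28 Hollowpine=13 Juniper=13 → close Fernhollow (overflow 19)
  28÷4 = 7 each, +1 to first 0
Round 4: Dunmere=31 Elkhorn=25 Hollowpine=20 Juniper=20 → close Dunmere (overflow 20)
  31÷3 = 10 each, +1 to first 1
Round 5: Elkhorn=36 Hollowpine=30 Juniper=30 → close Elkhorn (overflow 25)
  36÷2 = 18 each, +1 to first 0
Round 6: Hollowpine=48 Juniper=48 → close Hollowpine (overflow 36)
  48÷1 = 48 each, +1 to first 0

Closure order: Greywater, Ashgrove, Fernhollow, Dunmere, Elkhorn, Hollowpine
Last habitat: Juniper with 96 animals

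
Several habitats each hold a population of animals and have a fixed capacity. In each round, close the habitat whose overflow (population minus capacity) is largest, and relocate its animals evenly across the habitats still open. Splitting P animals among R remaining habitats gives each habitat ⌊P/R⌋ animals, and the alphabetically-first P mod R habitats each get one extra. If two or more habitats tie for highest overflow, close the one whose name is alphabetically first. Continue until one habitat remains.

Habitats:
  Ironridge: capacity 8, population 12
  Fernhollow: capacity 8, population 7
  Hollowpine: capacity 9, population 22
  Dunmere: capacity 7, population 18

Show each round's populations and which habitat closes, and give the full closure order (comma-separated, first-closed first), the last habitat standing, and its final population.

Round 1: Dunmere=18 Fernhollow=7 Hollowpine=22 Ironridge=12 → close Hollowpine (overflow 13)
  22÷3 = 7 each, +1 to first 1
Round 2: Dunmere=26 Fernhollow=14 Ironridge=19 → close Dunmere (overflow 19)
  26÷2 = 13 each, +1 to first 0
Round 3: Fernhollow=27 Ironridge=32 → close Ironridge (overflow 24)
  32÷1 = 32 each, +1 to first 0

Closure order: Hollowpine, Dunmere, Ironridge
Last habitat: Fernhollow with 59 animals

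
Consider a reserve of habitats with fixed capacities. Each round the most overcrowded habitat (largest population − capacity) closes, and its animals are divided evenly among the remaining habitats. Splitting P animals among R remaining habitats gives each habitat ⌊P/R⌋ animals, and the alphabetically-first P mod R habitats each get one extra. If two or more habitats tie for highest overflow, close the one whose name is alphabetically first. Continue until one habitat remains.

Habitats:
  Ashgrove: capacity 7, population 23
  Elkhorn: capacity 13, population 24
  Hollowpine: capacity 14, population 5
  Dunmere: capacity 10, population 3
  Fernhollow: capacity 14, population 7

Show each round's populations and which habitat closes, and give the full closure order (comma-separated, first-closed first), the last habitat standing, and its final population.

Round 1: Ashgrove=23 Dunmere=3 Elkhorn=24 Fernhollow=7 Hollowpine=5 → close Ashgrove (overflow 16)
  23÷4 = 5 each, +1 to first 3
Round 2: Dunmere=9 Elkhorn=30 Fernhollow=13 Hollowpine=10 → close Elkhorn (overflow 17)
  30÷3 = 10 each, +1 to first 0
Round 3: Dunmere=19 Fernhollow=23 Hollowpine=20 → close Dunmere (overflow 9)
  19÷2 = 9 each, +1 to first 1
Round 4: Fernhollow=33 Hollowpine=29 → close Fernhollow (overflow 19)
  33÷1 = 33 each, +1 to first 0

Closure order: Ashgrove, Elkhorn, Dunmere, Fernhollow
Last habitat: Hollowpine with 62 animals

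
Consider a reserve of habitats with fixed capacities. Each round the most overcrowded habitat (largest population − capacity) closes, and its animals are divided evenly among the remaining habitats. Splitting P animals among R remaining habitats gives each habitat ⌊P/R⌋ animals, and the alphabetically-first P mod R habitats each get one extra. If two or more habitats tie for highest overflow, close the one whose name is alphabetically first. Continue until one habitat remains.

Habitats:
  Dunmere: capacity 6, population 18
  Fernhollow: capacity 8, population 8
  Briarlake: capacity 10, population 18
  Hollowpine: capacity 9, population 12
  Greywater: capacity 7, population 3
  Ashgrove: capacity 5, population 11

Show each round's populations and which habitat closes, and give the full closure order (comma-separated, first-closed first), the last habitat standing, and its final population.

Round 1: Ashgrove=11 Briarlake=18 Dunmere=18 Fernhollow=8 Greywater=3 Hollowpine=12 → close Dunmere (overflow 12)
  18÷5 = 3 each, +1 to first 3
Round 2: Ashgrove=15 Briarlake=22 Fernhollow=12 Greywater=6 Hollowpine=15 → close Briarlake (overflow 12)
  22÷4 = 5 each, +1 to first 2
Round 3: Ashgrove=21 Fernhollow=18 Greywater=11 Hollowpine=20 → close Ashgrove (overflow 16)
  21÷3 = 7 each, +1 to first 0
Round 4: Fernhollow=25 Greywater=18 Hollowpine=27 → close Hollowpine (overflow 18)
  27÷2 = 13 each, +1 to first 1
Round 5: Fernhollow=39 Greywater=31 → close Fernhollow (overflow 31)
  39÷1 = 39 each, +1 to first 0

Closure order: Dunmere, Briarlake, Ashgrove, Hollowpine, Fernhollow
Last habitat: Greywater with 70 animals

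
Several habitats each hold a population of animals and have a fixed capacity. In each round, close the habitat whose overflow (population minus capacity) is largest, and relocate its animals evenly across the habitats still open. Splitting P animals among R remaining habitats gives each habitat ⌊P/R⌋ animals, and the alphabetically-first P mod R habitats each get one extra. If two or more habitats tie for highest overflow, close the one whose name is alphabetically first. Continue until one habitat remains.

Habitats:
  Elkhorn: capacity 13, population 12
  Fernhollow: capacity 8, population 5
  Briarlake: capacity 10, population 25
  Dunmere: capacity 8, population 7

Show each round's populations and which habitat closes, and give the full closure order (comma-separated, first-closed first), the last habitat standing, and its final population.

Round 1: Briarlake=25 Dunmere=7 Elkhorn=12 Fernhollow=5 → close Briarlake (overflow 15)
  25÷3 = 8 each, +1 to first 1
Round 2: Dunmere=16 Elkhorn=20 Fernhollow=13 → close Dunmere (overflow 8)
  16÷2 = 8 each, +1 to first 0
Round 3: Elkhorn=28 Fernhollow=21 → close Elkhorn (overflow 15)
  28÷1 = 28 each, +1 to first 0

Closure order: Briarlake, Dunmere, Elkhorn
Last habitat: Fernhollow with 49 animals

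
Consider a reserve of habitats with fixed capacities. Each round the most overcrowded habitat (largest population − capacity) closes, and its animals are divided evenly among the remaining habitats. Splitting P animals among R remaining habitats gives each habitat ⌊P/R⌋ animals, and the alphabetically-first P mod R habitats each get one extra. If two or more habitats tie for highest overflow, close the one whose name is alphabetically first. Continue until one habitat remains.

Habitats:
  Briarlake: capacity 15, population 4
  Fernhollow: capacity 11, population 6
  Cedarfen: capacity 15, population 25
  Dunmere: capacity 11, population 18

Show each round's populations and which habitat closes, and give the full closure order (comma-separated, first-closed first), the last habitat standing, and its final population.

Round 1: Briarlake=4 Cedarfen=25 Dunmere=18 Fernhollow=6 → close Cedarfen (overflow 10)
  25÷3 = 8 each, +1 to first 1
Round 2: Briarlake=13 Dunmere=26 Fernhollow=14 → close Dunmere (overflow 15)
  26÷2 = 13 each, +1 to first 0
Round 3: Briarlake=26 Fernhollow=27 → close Fernhollow (overflow 16)
  27÷1 = 27 each, +1 to first 0

Closure order: Cedarfen, Dunmere, Fernhollow
Last habitat: Briarlake with 53 animals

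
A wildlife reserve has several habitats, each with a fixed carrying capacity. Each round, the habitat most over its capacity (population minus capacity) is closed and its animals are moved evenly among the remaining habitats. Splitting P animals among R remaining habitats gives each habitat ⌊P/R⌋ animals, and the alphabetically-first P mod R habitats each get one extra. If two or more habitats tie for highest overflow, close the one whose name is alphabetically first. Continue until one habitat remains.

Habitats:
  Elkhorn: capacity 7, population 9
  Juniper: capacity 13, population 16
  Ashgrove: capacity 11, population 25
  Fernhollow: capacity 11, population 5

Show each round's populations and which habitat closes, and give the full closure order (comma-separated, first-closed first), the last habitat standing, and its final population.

Round 1: Ashgrove=25 Elkhorn=9 Fernhollow=5 Juniper=16 → close Ashgrove (overflow 14)
  25÷3 = 8 each, +1 to first 1
Round 2: Elkhorn=18 Fernhollow=13 Juniper=24 → close Elkhorn (overflow 11)
  18÷2 = 9 each, +1 to first 0
Round 3: Fernhollow=22 Juniper=33 → close Juniper (overflow 20)
  33÷1 = 33 each, +1 to first 0

Closure order: Ashgrove, Elkhorn, Juniper
Last habitat: Fernhollow with 55 animals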